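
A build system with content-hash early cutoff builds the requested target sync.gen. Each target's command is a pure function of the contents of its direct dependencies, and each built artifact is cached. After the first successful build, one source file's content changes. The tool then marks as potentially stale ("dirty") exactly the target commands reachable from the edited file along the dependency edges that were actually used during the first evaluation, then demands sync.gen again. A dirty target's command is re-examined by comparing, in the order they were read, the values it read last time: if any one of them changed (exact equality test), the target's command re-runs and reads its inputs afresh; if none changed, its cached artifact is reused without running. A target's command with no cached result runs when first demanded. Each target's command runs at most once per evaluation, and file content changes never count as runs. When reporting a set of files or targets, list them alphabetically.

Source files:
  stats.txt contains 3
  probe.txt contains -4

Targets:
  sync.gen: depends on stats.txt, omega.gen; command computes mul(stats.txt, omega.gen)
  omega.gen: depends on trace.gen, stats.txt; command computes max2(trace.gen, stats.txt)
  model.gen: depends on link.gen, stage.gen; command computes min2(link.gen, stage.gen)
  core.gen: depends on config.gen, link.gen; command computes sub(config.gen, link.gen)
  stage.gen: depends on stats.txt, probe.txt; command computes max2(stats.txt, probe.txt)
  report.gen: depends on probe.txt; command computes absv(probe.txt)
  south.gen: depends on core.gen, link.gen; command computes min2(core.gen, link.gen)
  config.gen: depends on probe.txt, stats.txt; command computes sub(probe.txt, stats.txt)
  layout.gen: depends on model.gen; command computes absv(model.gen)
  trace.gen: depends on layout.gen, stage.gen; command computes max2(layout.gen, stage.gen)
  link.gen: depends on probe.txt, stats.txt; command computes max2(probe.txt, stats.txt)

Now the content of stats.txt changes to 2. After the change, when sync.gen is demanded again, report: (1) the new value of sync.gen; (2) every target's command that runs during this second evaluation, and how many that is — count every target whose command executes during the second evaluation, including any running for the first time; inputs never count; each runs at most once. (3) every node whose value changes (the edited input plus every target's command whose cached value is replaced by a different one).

First evaluation (everything demanded from the output):
  link.gen = max2(-4, 3) = 3
  stage.gen = max2(3, -4) = 3
  model.gen = min2(3, 3) = 3
  layout.gen = absv(3) = 3
  trace.gen = max2(3, 3) = 3
  omega.gen = max2(3, 3) = 3
  sync.gen = mul(3, 3) = 9

Propagation after the edit:
  link.gen: runs — stats.txt 3->2; result 2.
  stage.gen: runs — stats.txt 3->2; result 2.
  model.gen: runs — link.gen 3->2; stage.gen 3->2; result 2.
  layout.gen: runs — model.gen 3->2; result 2.
  trace.gen: runs — layout.gen 3->2; stage.gen 3->2; result 2.
  omega.gen: runs — trace.gen 3->2; stats.txt 3->2; result 2.
  sync.gen: runs — stats.txt 3->2; omega.gen 3->2; result 4.

New value of sync.gen: 4.
Target commands that run: layout.gen, link.gen, model.gen, omega.gen, stage.gen, sync.gen, trace.gen — 7 in total.
Values that change: layout.gen, link.gen, model.gen, omega.gen, stage.gen, stats.txt, sync.gen, trace.gen.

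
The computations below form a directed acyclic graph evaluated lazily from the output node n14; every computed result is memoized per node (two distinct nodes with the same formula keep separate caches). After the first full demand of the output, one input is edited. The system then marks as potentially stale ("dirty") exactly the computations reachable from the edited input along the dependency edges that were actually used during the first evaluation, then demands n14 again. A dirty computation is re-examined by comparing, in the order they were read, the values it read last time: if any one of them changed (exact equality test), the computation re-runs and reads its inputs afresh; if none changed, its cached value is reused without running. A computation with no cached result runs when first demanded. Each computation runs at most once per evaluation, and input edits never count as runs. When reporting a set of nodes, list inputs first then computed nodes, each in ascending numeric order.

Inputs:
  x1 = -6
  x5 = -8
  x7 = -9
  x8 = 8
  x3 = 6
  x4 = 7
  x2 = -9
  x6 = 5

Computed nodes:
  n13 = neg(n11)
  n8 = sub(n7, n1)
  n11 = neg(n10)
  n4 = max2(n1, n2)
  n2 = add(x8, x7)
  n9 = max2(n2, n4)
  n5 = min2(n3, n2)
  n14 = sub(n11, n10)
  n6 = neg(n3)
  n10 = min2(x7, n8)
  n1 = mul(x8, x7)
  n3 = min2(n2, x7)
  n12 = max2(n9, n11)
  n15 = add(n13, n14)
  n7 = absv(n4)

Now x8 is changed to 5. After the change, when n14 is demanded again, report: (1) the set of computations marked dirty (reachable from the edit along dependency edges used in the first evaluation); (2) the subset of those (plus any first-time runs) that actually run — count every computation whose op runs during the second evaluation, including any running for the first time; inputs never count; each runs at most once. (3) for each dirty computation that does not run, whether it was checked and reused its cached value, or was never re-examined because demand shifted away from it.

The edit dirties: n1, n2, n4, n7, n8, n10, n11, n14.
6 computations run: n1, n2, n4, n7, n8, n10.
Cache hits after checking: n11, n14.
Note the absorption at n10: it re-runs yet its value is the same, leaving the output's value untouched.

First demand of the output computes:
  n1 = mul(8, -9) = -72
  n2 = add(8, -9) = -1
  n4 = max2(-72, -1) = -1
  n7 = absv(-1) = 1
  n8 = sub(1, -72) = 73
  n10 = min2(-9, 73) = -9
  n11 = neg(-9) = 9
  n14 = sub(9, -9) = 18

After the edit, cleaning proceeds:
  n1: a read changed (x8 8->5) — executes, giving -45.
  n2: a read changed (x8 8->5) — executes, giving -4.
  n4: a read changed (n1 -72->-45; n2 -1->-4) — executes, giving -4.
  n7: a read changed (n4 -1->-4) — executes, giving 4.
  n8: a read changed (n7 1->4; n1 -72->-45) — executes, giving 49.
  n10: a read changed (n8 73->49) — executes, giving -9 — identical to its old value.
  n11: dirty, but its reads are unchanged (n10 unchanged); cached 9 stands.
  n14: dirty, but its reads are unchanged (n11 unchanged, n10 unchanged); cached 18 stands.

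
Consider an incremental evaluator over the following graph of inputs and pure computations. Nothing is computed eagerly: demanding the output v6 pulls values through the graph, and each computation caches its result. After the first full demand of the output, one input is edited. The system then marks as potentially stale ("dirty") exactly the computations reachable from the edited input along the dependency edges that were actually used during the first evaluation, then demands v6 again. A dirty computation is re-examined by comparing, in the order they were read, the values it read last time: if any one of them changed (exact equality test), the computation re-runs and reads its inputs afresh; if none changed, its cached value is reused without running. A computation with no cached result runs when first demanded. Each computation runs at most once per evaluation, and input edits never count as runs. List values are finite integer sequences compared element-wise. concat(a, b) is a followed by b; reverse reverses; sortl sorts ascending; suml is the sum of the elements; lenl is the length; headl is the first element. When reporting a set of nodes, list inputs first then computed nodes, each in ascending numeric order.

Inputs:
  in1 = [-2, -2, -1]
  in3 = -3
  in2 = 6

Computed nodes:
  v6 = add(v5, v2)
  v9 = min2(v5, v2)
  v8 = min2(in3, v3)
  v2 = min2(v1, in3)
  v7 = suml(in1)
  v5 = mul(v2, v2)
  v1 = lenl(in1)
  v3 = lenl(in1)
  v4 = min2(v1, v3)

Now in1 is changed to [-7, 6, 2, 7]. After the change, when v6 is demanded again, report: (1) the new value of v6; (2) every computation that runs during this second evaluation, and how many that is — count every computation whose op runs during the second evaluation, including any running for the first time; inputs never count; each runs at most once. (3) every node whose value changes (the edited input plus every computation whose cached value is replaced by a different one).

Initial pass — values computed on the first demand:
  v1 = lenl([-2, -2, -1]) = 3
  v2 = min2(3, -3) = -3
  v5 = mul(-3, -3) = 9
  v6 = add(9, -3) = 6

Second demand — change propagation:
  v1: re-runs because in1 [-2, -2, -1]->[-7, 6, 2, 7]; new result 4.
  v2: re-runs because v1 3->4; new result -3 (unchanged).
  v5: re-examined; everything it read last time is the same (v2 unchanged, v2 unchanged) — cache 9 kept, no run.
  v6: re-examined; everything it read last time is the same (v5 unchanged, v2 unchanged) — cache 6 kept, no run.

The important point: v2 recomputes to an identical value, and the output ends up unchanged.

v6 now evaluates to 6.
Run set: v1, v2 (2 run).
Changed values: in1, v1.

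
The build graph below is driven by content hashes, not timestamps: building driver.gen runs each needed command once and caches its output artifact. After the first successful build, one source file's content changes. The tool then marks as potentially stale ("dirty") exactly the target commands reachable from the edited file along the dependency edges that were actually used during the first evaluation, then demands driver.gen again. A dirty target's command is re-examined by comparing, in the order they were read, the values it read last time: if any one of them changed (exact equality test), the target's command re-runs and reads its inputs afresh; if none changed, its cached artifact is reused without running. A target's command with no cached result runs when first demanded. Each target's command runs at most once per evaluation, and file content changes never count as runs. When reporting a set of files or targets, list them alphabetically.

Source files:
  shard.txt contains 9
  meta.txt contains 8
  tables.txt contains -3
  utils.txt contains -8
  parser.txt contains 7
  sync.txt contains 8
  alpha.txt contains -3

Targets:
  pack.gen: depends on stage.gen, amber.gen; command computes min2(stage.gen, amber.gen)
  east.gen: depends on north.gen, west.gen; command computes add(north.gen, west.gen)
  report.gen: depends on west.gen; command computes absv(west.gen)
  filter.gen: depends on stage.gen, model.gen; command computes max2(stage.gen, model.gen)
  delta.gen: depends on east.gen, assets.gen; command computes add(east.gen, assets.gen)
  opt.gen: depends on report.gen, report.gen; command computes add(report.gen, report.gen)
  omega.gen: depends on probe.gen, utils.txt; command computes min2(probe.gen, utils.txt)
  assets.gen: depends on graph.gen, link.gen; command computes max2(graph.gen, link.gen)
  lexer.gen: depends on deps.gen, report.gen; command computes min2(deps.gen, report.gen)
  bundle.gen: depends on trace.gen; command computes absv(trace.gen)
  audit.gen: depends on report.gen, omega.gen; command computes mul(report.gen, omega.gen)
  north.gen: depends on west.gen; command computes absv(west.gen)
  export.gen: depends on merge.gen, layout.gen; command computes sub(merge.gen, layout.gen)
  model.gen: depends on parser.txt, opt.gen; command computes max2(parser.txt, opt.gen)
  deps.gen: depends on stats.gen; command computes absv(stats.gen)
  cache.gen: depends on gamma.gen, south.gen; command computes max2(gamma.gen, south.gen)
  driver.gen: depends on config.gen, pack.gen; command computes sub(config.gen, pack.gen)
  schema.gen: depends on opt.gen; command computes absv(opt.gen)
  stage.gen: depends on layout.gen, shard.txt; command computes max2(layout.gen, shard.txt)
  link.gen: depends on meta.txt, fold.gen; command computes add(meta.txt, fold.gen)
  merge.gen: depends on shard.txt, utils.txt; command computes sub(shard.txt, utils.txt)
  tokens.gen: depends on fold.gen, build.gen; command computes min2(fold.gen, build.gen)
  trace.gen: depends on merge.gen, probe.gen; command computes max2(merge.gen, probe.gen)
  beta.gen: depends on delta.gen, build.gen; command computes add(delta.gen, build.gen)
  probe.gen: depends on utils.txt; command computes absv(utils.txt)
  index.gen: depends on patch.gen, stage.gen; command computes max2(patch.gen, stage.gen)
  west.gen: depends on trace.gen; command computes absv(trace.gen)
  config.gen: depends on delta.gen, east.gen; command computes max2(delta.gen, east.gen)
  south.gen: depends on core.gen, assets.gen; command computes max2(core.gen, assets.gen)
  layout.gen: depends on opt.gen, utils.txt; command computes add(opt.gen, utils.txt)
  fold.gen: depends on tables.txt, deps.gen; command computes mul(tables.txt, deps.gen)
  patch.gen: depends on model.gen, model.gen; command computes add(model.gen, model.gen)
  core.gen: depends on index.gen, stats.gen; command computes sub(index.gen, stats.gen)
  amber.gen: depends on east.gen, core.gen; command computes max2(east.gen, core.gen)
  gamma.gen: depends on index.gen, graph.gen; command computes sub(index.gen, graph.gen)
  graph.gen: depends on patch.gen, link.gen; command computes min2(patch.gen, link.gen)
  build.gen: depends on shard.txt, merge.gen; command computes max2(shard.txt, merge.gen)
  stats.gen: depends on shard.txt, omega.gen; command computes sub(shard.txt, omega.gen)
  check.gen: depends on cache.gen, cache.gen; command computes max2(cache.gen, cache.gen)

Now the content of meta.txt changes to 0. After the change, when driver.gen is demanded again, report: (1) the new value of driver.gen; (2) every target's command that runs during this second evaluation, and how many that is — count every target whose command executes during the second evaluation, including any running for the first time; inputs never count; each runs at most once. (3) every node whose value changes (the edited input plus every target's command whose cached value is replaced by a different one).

driver.gen now evaluates to 8.
Run set: assets.gen, config.gen, delta.gen, graph.gen, link.gen (5 run).
Changed values: assets.gen, delta.gen, graph.gen, link.gen, meta.txt.
The important point: config.gen recomputes to an identical value, and the output ends up unchanged.

Initial pass — values computed on the first demand:
  merge.gen = sub(9, -8) = 17
  probe.gen = absv(-8) = 8
  omega.gen = min2(8, -8) = -8
  stats.gen = sub(9, -8) = 17
  deps.gen = absv(17) = 17
  fold.gen = mul(-3, 17) = -51
  link.gen = add(8, -51) = -43
  trace.gen = max2(17, 8) = 17
  west.gen = absv(17) = 17
  north.gen = absv(17) = 17
  east.gen = add(17, 17) = 34
  report.gen = absv(17) = 17
  opt.gen = add(17, 17) = 34
  layout.gen = add(34, -8) = 26
  model.gen = max2(7, 34) = 34
  patch.gen = add(34, 34) = 68
  graph.gen = min2(68, -43) = -43
  assets.gen = max2(-43, -43) = -43
  delta.gen = add(34, -43) = -9
  config.gen = max2(-9, 34) = 34
  stage.gen = max2(26, 9) = 26
  index.gen = max2(68, 26) = 68
  core.gen = sub(68, 17) = 51
  amber.gen = max2(34, 51) = 51
  pack.gen = min2(26, 51) = 26
  driver.gen = sub(34, 26) = 8

Second demand — change propagation:
  link.gen: re-runs because meta.txt 8->0; new result -51.
  graph.gen: re-runs because link.gen -43->-51; new result -51.
  assets.gen: re-runs because graph.gen -43->-51; link.gen -43->-51; new result -51.
  delta.gen: re-runs because assets.gen -43->-51; new result -17.
  config.gen: re-runs because delta.gen -9->-17; new result 34 (unchanged).
  driver.gen: re-examined; everything it read last time is the same (config.gen unchanged, pack.gen unchanged) — cache 8 kept, no run.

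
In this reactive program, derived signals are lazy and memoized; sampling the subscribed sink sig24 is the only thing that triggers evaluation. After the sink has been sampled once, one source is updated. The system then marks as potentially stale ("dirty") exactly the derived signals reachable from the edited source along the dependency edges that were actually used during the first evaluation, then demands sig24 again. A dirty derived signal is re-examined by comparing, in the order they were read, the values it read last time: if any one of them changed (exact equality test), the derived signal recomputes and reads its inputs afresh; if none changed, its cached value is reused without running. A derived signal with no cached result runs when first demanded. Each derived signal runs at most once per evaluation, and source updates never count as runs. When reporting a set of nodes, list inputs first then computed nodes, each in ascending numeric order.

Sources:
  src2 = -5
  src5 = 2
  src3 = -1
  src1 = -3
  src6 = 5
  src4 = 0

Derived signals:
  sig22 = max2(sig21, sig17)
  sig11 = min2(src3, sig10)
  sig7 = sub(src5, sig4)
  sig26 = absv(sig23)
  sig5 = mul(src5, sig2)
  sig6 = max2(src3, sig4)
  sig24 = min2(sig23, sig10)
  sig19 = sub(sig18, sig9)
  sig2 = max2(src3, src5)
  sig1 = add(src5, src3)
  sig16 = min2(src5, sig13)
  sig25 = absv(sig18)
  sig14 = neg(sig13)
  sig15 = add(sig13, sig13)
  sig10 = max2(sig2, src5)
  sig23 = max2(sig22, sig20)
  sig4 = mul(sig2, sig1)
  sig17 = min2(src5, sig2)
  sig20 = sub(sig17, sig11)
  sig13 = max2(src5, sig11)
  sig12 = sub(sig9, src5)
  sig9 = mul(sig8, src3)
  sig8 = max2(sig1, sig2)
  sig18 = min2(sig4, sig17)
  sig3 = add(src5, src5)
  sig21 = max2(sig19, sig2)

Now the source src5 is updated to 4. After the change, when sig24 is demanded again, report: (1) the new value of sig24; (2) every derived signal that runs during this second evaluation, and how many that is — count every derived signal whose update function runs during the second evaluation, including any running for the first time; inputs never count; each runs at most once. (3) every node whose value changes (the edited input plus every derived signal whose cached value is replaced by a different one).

Demanding sig24 again yields 4.
15 derived signals run: sig1, sig2, sig4, sig8, sig9, sig10, sig11, sig17, sig18, sig19, sig20, sig21, sig22, sig23, sig24.
The nodes whose values change: src5, sig1, sig2, sig4, sig8, sig9, sig10, sig17, sig18, sig19, sig20, sig21, sig22, sig23, sig24.

First demand of the output computes:
  sig1 = add(2, -1) = 1
  sig2 = max2(-1, 2) = 2
  sig4 = mul(2, 1) = 2
  sig8 = max2(1, 2) = 2
  sig9 = mul(2, -1) = -2
  sig10 = max2(2, 2) = 2
  sig11 = min2(-1, 2) = -1
  sig17 = min2(2, 2) = 2
  sig18 = min2(2, 2) = 2
  sig19 = sub(2, -2) = 4
  sig20 = sub(2, -1) = 3
  sig21 = max2(4, 2) = 4
  sig22 = max2(4, 2) = 4
  sig23 = max2(4, 3) = 4
  sig24 = min2(4, 2) = 2

After the edit, cleaning proceeds:
  sig1: a read changed (src5 2->4) — executes, giving 3.
  sig2: a read changed (src5 2->4) — executes, giving 4.
  sig4: a read changed (sig2 2->4; sig1 1->3) — executes, giving 12.
  sig8: a read changed (sig1 1->3; sig2 2->4) — executes, giving 4.
  sig9: a read changed (sig8 2->4) — executes, giving -4.
  sig10: a read changed (sig2 2->4; src5 2->4) — executes, giving 4.
  sig11: a read changed (sig10 2->4) — executes, giving -1 — identical to its old value.
  sig17: a read changed (src5 2->4; sig2 2->4) — executes, giving 4.
  sig18: a read changed (sig4 2->12; sig17 2->4) — executes, giving 4.
  sig19: a read changed (sig18 2->4; sig9 -2->-4) — executes, giving 8.
  sig20: a read changed (sig17 2->4) — executes, giving 5.
  sig21: a read changed (sig19 4->8; sig2 2->4) — executes, giving 8.
  sig22: a read changed (sig21 4->8; sig17 2->4) — executes, giving 8.
  sig23: a read changed (sig22 4->8; sig20 3->5) — executes, giving 8.
  sig24: a read changed (sig23 4->8; sig10 2->4) — executes, giving 4.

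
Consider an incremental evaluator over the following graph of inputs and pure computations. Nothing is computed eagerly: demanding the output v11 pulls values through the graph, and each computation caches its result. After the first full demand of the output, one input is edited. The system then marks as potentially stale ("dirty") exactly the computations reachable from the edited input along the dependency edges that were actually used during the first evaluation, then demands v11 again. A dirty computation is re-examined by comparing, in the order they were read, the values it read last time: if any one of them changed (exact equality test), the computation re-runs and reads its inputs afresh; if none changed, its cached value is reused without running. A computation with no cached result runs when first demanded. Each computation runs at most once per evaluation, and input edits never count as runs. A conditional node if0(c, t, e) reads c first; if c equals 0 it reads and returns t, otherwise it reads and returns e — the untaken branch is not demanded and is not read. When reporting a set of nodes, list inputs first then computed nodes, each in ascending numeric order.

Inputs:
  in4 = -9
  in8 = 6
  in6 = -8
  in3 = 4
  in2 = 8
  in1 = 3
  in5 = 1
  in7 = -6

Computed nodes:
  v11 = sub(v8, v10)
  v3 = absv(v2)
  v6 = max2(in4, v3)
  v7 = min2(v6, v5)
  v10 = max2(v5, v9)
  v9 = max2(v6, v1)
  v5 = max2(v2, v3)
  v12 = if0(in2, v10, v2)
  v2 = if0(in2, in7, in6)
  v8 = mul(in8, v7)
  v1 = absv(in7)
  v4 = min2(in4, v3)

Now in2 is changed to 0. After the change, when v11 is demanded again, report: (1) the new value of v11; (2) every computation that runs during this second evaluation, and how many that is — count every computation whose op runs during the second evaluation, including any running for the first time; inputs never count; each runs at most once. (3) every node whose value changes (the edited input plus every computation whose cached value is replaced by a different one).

Initial pass — values computed on the first demand:
  v1 = absv(-6) = 6
  v2 = if0(in2=8 -> else branch in6) = -8
  v3 = absv(-8) = 8
  v5 = max2(-8, 8) = 8
  v6 = max2(-9, 8) = 8
  v7 = min2(8, 8) = 8
  v8 = mul(6, 8) = 48
  v9 = max2(8, 6) = 8
  v10 = max2(8, 8) = 8
  v11 = sub(48, 8) = 40

Second demand — change propagation:
  v2: re-runs because in2 8->0; new result -6.
  v3: re-runs because v2 -8->-6; new result 6.
  v5: re-runs because v2 -8->-6; v3 8->6; new result 6.
  v6: re-runs because v3 8->6; new result 6.
  v7: re-runs because v6 8->6; v5 8->6; new result 6.
  v8: re-runs because v7 8->6; new result 36.
  v9: re-runs because v6 8->6; new result 6.
  v10: re-runs because v5 8->6; v9 8->6; new result 6.
  v11: re-runs because v8 48->36; v10 8->6; new result 30.

v11 now evaluates to 30.
Run set: v2, v3, v5, v6, v7, v8, v9, v10, v11 (9 run).
Changed values: in2, v2, v3, v5, v6, v7, v8, v9, v10, v11.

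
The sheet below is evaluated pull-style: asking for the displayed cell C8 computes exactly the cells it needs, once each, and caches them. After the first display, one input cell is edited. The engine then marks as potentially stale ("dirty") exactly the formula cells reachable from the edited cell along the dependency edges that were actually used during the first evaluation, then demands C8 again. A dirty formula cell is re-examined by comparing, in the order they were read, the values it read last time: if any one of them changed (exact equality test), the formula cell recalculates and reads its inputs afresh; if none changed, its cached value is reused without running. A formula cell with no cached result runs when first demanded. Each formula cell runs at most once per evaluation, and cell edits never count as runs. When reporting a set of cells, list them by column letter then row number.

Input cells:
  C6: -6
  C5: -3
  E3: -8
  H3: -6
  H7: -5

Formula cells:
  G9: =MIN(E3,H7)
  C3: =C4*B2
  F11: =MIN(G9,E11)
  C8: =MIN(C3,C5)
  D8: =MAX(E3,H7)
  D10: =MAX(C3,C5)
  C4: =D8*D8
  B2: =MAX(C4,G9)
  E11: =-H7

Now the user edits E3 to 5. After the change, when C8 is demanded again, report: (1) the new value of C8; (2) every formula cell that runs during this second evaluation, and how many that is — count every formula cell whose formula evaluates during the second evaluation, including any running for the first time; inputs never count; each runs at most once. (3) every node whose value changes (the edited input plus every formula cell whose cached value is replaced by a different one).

First demand of the output computes:
  D8 = MAX(-8, -5) = -5
  C4 = -5 * -5 = 25
  G9 = MIN(-8, -5) = -8
  B2 = MAX(25, -8) = 25
  C3 = 25 * 25 = 625
  C8 = MIN(625, -3) = -3

After the edit, cleaning proceeds:
  D8: a read changed (E3 -8->5) — executes, giving 5.
  C4: a read changed (D8 -5->5; D8 -5->5) — executes, giving 25 — identical to its old value.
  G9: a read changed (E3 -8->5) — executes, giving -5.
  B2: a read changed (G9 -8->-5) — executes, giving 25 — identical to its old value.
  C3: dirty, but its reads are unchanged (C4 unchanged, B2 unchanged); cached 625 stands.
  C8: dirty, but its reads are unchanged (C3 unchanged, C5 unchanged); cached -3 stands.

Note where the cutoff bites: C3 is checked, finds nothing changed, and keeps its cache.

Demanding C8 again yields -3.
4 formula cells run: B2, C4, D8, G9.
The nodes whose values change: D8, E3, G9.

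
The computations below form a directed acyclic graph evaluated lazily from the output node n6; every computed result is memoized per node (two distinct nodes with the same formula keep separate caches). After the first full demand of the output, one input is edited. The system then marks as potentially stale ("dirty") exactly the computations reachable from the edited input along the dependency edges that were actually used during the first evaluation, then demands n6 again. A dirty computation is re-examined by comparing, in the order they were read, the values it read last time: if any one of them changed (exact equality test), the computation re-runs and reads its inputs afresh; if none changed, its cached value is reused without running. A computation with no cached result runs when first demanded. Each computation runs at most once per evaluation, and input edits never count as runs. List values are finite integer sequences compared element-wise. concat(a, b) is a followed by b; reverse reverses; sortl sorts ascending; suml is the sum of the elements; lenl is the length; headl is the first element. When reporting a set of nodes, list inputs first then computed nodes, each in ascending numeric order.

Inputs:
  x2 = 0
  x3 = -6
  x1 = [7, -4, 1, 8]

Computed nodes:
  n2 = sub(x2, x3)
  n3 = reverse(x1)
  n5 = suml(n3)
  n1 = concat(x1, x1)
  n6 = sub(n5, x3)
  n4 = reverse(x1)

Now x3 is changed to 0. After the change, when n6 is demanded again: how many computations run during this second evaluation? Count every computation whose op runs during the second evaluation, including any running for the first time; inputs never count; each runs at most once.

First demand of the output computes:
  n3 = reverse([7, -4, 1, 8]) = [8, 1, -4, 7]
  n5 = suml([8, 1, -4, 7]) = 12
  n6 = sub(12, -6) = 18

After the edit, cleaning proceeds:
  n6: a read changed (x3 -6->0) — executes, giving 12.

1 computations run: n6.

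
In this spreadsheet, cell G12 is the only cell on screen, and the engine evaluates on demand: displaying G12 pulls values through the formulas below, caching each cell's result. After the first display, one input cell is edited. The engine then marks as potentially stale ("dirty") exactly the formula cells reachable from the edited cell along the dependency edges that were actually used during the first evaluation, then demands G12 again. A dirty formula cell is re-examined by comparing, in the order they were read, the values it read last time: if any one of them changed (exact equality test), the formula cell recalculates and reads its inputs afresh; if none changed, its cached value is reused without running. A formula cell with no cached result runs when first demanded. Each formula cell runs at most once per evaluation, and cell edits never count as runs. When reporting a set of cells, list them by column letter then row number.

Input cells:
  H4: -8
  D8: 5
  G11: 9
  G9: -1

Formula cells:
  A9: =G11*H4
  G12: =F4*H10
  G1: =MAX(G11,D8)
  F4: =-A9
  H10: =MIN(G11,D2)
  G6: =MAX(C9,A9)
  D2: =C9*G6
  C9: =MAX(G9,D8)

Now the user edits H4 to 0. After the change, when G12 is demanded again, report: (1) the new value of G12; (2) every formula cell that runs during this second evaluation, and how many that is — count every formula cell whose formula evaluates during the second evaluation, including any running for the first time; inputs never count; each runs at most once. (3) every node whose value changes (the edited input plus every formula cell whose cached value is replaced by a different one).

G12 now evaluates to 0.
Run set: A9, F4, G6, G12 (4 run).
Changed values: A9, F4, G12, H4.
The important point: at D2 every value read last time is unchanged, so the dirty flag clears without a run.

Initial pass — values computed on the first demand:
  A9 = 9 * -8 = -72
  C9 = MAX(-1, 5) = 5
  F4 = -(-72) = 72
  G6 = MAX(5, -72) = 5
  D2 = 5 * 5 = 25
  H10 = MIN(9, 25) = 9
  G12 = 72 * 9 = 648

Second demand — change propagation:
  A9: re-runs because H4 -8->0; new result 0.
  F4: re-runs because A9 -72->0; new result 0.
  G6: re-runs because A9 -72->0; new result 5 (unchanged).
  D2: re-examined; everything it read last time is the same (C9 unchanged, G6 unchanged) — cache 25 kept, no run.
  H10: re-examined; everything it read last time is the same (G11 unchanged, D2 unchanged) — cache 9 kept, no run.
  G12: re-runs because F4 72->0; new result 0.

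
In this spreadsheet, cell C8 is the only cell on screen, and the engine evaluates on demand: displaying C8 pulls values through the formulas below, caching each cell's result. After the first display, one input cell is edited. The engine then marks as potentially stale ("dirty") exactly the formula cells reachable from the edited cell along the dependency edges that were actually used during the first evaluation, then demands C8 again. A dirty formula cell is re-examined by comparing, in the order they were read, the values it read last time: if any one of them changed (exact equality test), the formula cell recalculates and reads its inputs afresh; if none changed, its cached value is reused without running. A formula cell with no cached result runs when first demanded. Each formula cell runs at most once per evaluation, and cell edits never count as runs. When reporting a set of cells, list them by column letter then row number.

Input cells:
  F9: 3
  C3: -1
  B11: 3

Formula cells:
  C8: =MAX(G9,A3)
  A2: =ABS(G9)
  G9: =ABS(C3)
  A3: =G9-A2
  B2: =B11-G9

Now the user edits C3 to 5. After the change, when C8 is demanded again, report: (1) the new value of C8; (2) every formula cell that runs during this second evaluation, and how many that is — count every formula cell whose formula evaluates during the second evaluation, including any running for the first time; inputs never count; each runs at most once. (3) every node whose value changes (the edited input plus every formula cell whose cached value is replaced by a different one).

C8 now evaluates to 5.
Run set: A2, A3, C8, G9 (4 run).
Changed values: A2, C3, C8, G9.

Initial pass — values computed on the first demand:
  G9 = ABS(-1) = 1
  A2 = ABS(1) = 1
  A3 = 1 - 1 = 0
  C8 = MAX(1, 0) = 1

Second demand — change propagation:
  G9: re-runs because C3 -1->5; new result 5.
  A2: re-runs because G9 1->5; new result 5.
  A3: re-runs because G9 1->5; A2 1->5; new result 0 (unchanged).
  C8: re-runs because G9 1->5; new result 5.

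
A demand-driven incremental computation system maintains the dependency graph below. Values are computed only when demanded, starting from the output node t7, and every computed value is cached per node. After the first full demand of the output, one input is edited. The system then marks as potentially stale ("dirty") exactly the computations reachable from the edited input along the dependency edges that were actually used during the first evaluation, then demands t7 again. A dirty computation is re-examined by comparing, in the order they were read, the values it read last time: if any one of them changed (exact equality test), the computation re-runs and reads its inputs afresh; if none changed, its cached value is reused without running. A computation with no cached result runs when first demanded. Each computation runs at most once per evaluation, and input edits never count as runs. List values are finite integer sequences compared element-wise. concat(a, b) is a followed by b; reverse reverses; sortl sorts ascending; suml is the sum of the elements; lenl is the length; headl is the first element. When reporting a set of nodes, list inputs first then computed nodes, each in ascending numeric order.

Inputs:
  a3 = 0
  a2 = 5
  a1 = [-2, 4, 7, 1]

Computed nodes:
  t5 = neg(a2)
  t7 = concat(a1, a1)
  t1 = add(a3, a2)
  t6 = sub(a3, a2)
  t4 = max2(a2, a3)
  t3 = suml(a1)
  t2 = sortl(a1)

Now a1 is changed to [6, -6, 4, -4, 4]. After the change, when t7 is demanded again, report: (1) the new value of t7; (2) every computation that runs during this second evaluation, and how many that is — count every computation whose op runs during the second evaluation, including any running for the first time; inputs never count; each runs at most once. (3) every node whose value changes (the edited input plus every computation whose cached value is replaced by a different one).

New value of t7: [6, -6, 4, -4, 4, 6, -6, 4, -4, 4].
Computations that run: t7 — 1 in total.
Values that change: a1, t7.

First evaluation (everything demanded from the output):
  t7 = concat([-2, 4, 7, 1], [-2, 4, 7, 1]) = [-2, 4, 7, 1, -2, 4, 7, 1]

Propagation after the edit:
  t7: runs — a1 [-2, 4, 7, 1]->[6, -6, 4, -4, 4]; a1 [-2, 4, 7, 1]->[6, -6, 4, -4, 4]; result [6, -6, 4, -4, 4, 6, -6, 4, -4, 4].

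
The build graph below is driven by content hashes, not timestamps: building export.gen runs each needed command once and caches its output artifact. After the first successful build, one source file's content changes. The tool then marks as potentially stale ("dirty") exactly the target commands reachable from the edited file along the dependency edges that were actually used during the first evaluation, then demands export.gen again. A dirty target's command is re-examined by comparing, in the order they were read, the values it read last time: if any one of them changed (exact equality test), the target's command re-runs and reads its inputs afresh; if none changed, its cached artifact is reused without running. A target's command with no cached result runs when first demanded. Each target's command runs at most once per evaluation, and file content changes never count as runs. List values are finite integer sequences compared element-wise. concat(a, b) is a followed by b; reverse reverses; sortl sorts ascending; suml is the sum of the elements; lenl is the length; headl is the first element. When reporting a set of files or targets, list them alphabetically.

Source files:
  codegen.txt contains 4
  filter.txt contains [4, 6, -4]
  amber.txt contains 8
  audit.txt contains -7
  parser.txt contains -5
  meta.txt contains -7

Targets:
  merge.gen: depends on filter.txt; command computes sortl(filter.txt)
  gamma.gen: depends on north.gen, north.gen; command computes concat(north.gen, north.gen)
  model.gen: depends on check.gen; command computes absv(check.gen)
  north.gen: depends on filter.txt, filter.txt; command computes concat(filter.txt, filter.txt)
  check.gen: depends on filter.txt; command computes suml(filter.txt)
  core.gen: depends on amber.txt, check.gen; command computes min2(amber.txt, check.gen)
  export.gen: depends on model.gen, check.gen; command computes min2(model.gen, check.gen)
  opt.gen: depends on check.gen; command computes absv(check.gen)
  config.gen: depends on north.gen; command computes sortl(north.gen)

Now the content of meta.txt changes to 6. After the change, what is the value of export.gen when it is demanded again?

export.gen now evaluates to 6.
The important point: nothing the output needs ever reads meta.txt, so the edit is invisible to it.

Initial pass — values computed on the first demand:
  check.gen = suml([4, 6, -4]) = 6
  model.gen = absv(6) = 6
  export.gen = min2(6, 6) = 6

Second demand — change propagation:
  no demanded computation ever read meta.txt, so the edit dirties nothing and nothing runs.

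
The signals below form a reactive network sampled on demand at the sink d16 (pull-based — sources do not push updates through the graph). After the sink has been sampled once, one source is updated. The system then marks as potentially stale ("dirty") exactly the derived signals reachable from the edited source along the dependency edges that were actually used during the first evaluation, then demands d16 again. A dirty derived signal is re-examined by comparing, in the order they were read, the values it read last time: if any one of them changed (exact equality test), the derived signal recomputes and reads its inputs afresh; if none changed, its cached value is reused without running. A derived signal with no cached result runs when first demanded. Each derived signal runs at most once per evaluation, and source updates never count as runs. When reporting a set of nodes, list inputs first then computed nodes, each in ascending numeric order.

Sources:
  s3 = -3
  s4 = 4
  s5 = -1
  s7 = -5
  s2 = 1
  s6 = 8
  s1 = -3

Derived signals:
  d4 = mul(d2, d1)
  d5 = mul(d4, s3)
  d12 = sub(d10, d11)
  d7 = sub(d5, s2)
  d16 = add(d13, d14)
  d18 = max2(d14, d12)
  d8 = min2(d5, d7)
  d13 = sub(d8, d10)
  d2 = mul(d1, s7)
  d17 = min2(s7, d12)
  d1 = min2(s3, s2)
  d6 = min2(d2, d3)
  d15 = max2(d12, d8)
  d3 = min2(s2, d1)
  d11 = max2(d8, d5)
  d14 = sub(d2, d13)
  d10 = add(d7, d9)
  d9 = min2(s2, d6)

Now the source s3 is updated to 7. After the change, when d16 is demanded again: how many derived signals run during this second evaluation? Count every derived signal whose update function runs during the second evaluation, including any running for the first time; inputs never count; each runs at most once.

Run set: d1, d2, d3, d4, d5, d6, d7, d8, d9, d10, d13, d14, d16 (13 run).

Initial pass — values computed on the first demand:
  d1 = min2(-3, 1) = -3
  d2 = mul(-3, -5) = 15
  d3 = min2(1, -3) = -3
  d4 = mul(15, -3) = -45
  d5 = mul(-45, -3) = 135
  d6 = min2(15, -3) = -3
  d7 = sub(135, 1) = 134
  d8 = min2(135, 134) = 134
  d9 = min2(1, -3) = -3
  d10 = add(134, -3) = 131
  d13 = sub(134, 131) = 3
  d14 = sub(15, 3) = 12
  d16 = add(3, 12) = 15

Second demand — change propagation:
  d1: re-runs because s3 -3->7; new result 1.
  d2: re-runs because d1 -3->1; new result -5.
  d3: re-runs because d1 -3->1; new result 1.
  d4: re-runs because d2 15->-5; d1 -3->1; new result -5.
  d5: re-runs because d4 -45->-5; s3 -3->7; new result -35.
  d6: re-runs because d2 15->-5; d3 -3->1; new result -5.
  d7: re-runs because d5 135->-35; new result -36.
  d8: re-runs because d5 135->-35; d7 134->-36; new result -36.
  d9: re-runs because d6 -3->-5; new result -5.
  d10: re-runs because d7 134->-36; d9 -3->-5; new result -41.
  d13: re-runs because d8 134->-36; d10 131->-41; new result 5.
  d14: re-runs because d2 15->-5; d13 3->5; new result -10.
  d16: re-runs because d13 3->5; d14 12->-10; new result -5.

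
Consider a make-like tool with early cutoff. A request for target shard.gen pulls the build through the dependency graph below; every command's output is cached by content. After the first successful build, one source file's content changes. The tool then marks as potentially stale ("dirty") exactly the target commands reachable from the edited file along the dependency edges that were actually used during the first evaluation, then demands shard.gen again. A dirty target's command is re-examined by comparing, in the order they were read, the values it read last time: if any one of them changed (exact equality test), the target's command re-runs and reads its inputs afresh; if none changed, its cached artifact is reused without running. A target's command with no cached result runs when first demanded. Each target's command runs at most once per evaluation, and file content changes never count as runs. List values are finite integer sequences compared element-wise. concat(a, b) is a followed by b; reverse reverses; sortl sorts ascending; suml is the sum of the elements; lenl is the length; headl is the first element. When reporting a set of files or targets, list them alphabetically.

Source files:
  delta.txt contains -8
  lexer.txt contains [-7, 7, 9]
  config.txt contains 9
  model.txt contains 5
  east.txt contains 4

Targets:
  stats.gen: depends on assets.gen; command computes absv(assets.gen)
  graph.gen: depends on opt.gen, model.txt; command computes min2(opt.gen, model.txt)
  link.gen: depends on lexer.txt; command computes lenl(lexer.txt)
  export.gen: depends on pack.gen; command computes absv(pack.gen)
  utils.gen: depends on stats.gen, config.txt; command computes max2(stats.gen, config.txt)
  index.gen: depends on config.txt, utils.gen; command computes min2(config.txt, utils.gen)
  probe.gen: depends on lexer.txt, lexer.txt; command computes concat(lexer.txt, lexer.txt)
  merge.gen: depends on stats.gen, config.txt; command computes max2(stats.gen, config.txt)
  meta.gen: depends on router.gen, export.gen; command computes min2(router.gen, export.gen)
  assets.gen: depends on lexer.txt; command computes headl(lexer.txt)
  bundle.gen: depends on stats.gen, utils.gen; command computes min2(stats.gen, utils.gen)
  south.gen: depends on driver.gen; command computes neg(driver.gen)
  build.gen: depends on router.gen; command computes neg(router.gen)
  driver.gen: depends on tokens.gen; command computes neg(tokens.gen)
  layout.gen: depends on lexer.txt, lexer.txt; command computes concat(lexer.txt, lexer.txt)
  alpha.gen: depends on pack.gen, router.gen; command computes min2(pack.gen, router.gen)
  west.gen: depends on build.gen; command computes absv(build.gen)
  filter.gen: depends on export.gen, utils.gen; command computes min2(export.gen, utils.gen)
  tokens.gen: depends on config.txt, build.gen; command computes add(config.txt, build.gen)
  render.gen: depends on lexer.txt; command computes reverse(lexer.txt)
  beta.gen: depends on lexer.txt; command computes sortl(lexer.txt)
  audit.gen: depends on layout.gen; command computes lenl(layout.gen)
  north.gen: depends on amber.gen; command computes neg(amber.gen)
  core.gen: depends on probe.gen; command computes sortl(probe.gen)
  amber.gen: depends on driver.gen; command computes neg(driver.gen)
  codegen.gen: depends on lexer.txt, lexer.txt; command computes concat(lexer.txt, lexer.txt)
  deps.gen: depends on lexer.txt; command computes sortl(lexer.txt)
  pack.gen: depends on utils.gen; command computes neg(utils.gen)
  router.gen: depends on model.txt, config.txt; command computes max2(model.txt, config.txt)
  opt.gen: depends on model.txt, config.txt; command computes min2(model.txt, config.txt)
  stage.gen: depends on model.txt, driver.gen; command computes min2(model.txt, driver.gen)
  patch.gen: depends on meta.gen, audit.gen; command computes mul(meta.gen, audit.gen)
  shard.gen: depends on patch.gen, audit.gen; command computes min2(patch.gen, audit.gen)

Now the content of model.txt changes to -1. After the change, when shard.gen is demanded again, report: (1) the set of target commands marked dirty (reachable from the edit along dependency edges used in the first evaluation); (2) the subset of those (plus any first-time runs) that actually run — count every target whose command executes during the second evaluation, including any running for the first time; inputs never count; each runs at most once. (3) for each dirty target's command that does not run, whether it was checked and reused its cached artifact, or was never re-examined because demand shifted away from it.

The edit dirties: meta.gen, patch.gen, router.gen, shard.gen.
1 target commands run: router.gen.
Cache hits after checking: meta.gen, patch.gen, shard.gen.
Note the absorption at router.gen: it re-runs yet its value is the same, leaving the output's value untouched.

First demand of the output computes:
  assets.gen = headl([-7, 7, 9]) = -7
  layout.gen = concat([-7, 7, 9], [-7, 7, 9]) = [-7, 7, 9, -7, 7, 9]
  audit.gen = lenl([-7, 7, 9, -7, 7, 9]) = 6
  router.gen = max2(5, 9) = 9
  stats.gen = absv(-7) = 7
  utils.gen = max2(7, 9) = 9
  pack.gen = neg(9) = -9
  export.gen = absv(-9) = 9
  meta.gen = min2(9, 9) = 9
  patch.gen = mul(9, 6) = 54
  shard.gen = min2(54, 6) = 6

After the edit, cleaning proceeds:
  router.gen: a read changed (model.txt 5->-1) — executes, giving 9 — identical to its old value.
  meta.gen: dirty, but its reads are unchanged (router.gen unchanged, export.gen unchanged); cached 9 stands.
  patch.gen: dirty, but its reads are unchanged (meta.gen unchanged, audit.gen unchanged); cached 54 stands.
  shard.gen: dirty, but its reads are unchanged (patch.gen unchanged, audit.gen unchanged); cached 6 stands.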